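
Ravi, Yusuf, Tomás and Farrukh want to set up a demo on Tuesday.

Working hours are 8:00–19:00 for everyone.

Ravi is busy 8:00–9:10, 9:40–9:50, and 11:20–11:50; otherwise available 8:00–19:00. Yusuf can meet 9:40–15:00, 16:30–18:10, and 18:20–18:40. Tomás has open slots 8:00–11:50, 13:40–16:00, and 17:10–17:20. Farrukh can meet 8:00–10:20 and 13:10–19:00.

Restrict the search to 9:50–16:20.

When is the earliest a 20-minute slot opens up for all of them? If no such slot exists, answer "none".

Ravi free within 08:00–19:00: 09:10–09:40, 09:50–11:20, 11:50–19:00.
Ravi ∩ Yusuf: 09:50–11:20, 11:50–15:00, 16:30–18:10, 18:20–18:40.
Ravi ∩ Yusuf ∩ Tomás: 09:50–11:20, 13:40–15:00, 17:10–17:20.
Ravi ∩ Yusuf ∩ Tomás ∩ Farrukh: 09:50–10:20, 13:40–15:00, 17:10–17:20.
Restricted to 09:50–16:20: 09:50–10:20, 13:40–15:00.
Windows ≥ 20 min: 09:50–10:20, 13:40–15:00.
Earliest such window starts at 09:50.

09:50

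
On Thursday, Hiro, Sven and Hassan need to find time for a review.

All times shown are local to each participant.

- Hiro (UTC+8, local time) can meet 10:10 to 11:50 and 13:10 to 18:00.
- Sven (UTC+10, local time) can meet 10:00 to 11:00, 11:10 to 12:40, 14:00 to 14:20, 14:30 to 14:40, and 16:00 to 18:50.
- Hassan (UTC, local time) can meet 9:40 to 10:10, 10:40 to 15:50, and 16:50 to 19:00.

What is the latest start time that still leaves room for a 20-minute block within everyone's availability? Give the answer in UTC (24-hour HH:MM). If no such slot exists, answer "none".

none

Hiro → UTC: 02:10–03:50, 05:10–10:00.
Sven → UTC: 00:00–01:00, 01:10–02:40, 04:00–04:20, 04:30–04:40, 06:00–08:50.
Hassan → UTC: 09:40–10:10, 10:40–15:50, 16:50–19:00.
Hiro ∩ Sven: 02:10–02:40, 06:00–08:50.
Hiro ∩ Sven ∩ Hassan: (none).
Windows ≥ 20 min: (none).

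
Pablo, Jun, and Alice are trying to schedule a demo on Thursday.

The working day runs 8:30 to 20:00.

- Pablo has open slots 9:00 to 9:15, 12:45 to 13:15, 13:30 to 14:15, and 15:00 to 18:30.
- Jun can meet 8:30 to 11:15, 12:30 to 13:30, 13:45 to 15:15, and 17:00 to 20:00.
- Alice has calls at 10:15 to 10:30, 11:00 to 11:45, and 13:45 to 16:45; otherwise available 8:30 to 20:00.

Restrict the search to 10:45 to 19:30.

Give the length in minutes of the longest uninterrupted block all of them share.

90 minutes

Alice free within 08:30–20:00: 08:30–10:15, 10:30–11:00, 11:45–13:45, 16:45–20:00.
Pablo ∩ Jun: 09:00–09:15, 12:45–13:15, 13:45–14:15, 15:00–15:15, 17:00–18:30.
Pablo ∩ Jun ∩ Alice: 09:00–09:15, 12:45–13:15, 17:00–18:30.
Restricted to 10:45–19:30: 12:45–13:15, 17:00–18:30.
Common window lengths: 30, 90 min; longest is 90.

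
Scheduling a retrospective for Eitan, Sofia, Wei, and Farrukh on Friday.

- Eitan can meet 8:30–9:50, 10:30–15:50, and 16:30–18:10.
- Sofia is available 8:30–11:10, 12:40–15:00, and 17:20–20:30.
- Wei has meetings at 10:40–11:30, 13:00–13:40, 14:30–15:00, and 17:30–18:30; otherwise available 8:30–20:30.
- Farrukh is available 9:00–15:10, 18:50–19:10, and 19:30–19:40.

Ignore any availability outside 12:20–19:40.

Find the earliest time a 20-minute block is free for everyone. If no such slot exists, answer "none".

12:40

Wei free within 08:30–20:30: 08:30–10:40, 11:30–13:00, 13:40–14:30, 15:00–17:30, 18:30–20:30.
Eitan ∩ Sofia: 08:30–09:50, 10:30–11:10, 12:40–15:00, 17:20–18:10.
Eitan ∩ Sofia ∩ Wei: 08:30–09:50, 10:30–10:40, 12:40–13:00, 13:40–14:30, 17:20–17:30.
Eitan ∩ Sofia ∩ Wei ∩ Farrukh: 09:00–09:50, 10:30–10:40, 12:40–13:00, 13:40–14:30.
Restricted to 12:20–19:40: 12:40–13:00, 13:40–14:30.
Windows ≥ 20 min: 12:40–13:00, 13:40–14:30.
Earliest such window starts at 12:40.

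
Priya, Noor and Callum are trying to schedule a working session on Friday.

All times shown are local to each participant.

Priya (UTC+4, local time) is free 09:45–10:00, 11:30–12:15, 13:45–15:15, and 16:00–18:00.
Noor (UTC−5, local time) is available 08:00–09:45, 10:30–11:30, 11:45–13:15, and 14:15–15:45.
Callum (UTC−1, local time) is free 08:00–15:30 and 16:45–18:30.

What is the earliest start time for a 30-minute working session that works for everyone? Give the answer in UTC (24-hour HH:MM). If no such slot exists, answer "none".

13:00

Priya → UTC: 05:45–06:00, 07:30–08:15, 09:45–11:15, 12:00–14:00.
Noor → UTC: 13:00–14:45, 15:30–16:30, 16:45–18:15, 19:15–20:45.
Callum → UTC: 09:00–16:30, 17:45–19:30.
Priya ∩ Noor: 13:00–14:00.
Priya ∩ Noor ∩ Callum: 13:00–14:00.
Windows ≥ 30 min: 13:00–14:00.
Earliest such window starts at 13:00.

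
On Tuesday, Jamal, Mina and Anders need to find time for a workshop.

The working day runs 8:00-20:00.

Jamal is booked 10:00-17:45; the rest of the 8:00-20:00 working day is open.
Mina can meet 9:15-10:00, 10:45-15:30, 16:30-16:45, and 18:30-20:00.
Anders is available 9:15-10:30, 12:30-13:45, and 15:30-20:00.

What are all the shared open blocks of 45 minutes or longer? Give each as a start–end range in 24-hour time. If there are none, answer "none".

09:15–10:00, 18:30–20:00

Jamal free within 08:00–20:00: 08:00–10:00, 17:45–20:00.
Jamal ∩ Mina: 09:15–10:00, 18:30–20:00.
Jamal ∩ Mina ∩ Anders: 09:15–10:00, 18:30–20:00.
Windows ≥ 45 min: 09:15–10:00, 18:30–20:00.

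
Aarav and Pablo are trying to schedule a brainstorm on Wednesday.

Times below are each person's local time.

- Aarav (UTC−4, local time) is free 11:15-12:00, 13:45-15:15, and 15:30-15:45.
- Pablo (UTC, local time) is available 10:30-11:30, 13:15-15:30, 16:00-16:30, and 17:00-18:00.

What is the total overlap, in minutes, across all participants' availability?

Aarav → UTC: 15:15–16:00, 17:45–19:15, 19:30–19:45.
Pablo → UTC: 10:30–11:30, 13:15–15:30, 16:00–16:30, 17:00–18:00.
Aarav ∩ Pablo: 15:15–15:30, 17:45–18:00.
Total common minutes: 15 + 15 = 30.

30 minutes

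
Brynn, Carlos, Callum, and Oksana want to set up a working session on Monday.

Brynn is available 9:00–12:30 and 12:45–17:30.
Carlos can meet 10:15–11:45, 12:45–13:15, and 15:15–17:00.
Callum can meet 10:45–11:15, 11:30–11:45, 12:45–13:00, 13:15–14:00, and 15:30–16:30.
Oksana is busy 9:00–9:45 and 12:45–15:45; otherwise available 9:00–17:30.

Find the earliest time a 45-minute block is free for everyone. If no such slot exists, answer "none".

Oksana free within 09:00–17:30: 09:45–12:45, 15:45–17:30.
Brynn ∩ Carlos: 10:15–11:45, 12:45–13:15, 15:15–17:00.
Brynn ∩ Carlos ∩ Callum: 10:45–11:15, 11:30–11:45, 12:45–13:00, 15:30–16:30.
Brynn ∩ Carlos ∩ Callum ∩ Oksana: 10:45–11:15, 11:30–11:45, 15:45–16:30.
Windows ≥ 45 min: 15:45–16:30.
Earliest such window starts at 15:45.

15:45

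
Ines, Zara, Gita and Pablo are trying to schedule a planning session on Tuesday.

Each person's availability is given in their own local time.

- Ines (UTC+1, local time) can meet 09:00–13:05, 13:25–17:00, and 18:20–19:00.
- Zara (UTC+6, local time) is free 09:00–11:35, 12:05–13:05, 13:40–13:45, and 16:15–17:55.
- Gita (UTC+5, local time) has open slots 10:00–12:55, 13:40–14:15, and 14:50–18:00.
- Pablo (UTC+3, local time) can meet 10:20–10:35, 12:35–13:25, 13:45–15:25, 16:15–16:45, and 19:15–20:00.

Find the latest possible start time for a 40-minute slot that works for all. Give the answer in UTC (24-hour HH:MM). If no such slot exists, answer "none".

11:15

Ines → UTC: 08:00–12:05, 12:25–16:00, 17:20–18:00.
Zara → UTC: 03:00–05:35, 06:05–07:05, 07:40–07:45, 10:15–11:55.
Gita → UTC: 05:00–07:55, 08:40–09:15, 09:50–13:00.
Pablo → UTC: 07:20–07:35, 09:35–10:25, 10:45–12:25, 13:15–13:45, 16:15–17:00.
Ines ∩ Zara: 10:15–11:55.
Ines ∩ Zara ∩ Gita: 10:15–11:55.
Ines ∩ Zara ∩ Gita ∩ Pablo: 10:15–10:25, 10:45–11:55.
Windows ≥ 40 min: 10:45–11:55.
Latest start in the last window 10:45–11:55 is 11:55 − 40 min = 11:15.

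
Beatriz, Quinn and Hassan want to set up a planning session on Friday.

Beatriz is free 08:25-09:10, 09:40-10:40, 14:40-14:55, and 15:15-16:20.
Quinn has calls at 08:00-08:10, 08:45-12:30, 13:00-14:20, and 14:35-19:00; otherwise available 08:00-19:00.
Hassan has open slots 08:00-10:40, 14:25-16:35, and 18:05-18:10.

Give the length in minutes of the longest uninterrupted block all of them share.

20 minutes

Quinn free within 08:00–19:00: 08:10–08:45, 12:30–13:00, 14:20–14:35.
Beatriz ∩ Quinn: 08:25–08:45.
Beatriz ∩ Quinn ∩ Hassan: 08:25–08:45.
Single common window of 20 minutes.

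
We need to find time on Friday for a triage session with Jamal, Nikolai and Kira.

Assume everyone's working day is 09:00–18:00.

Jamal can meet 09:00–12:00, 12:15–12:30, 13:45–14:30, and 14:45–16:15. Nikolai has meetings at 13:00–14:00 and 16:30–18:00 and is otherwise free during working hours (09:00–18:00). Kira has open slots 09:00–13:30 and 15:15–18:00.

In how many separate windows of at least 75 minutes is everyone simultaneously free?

Nikolai free within 09:00–18:00: 09:00–13:00, 14:00–16:30.
Jamal ∩ Nikolai: 09:00–12:00, 12:15–12:30, 14:00–14:30, 14:45–16:15.
Jamal ∩ Nikolai ∩ Kira: 09:00–12:00, 12:15–12:30, 15:15–16:15.
Windows ≥ 75 min: 09:00–12:00.
That's 1 window.

1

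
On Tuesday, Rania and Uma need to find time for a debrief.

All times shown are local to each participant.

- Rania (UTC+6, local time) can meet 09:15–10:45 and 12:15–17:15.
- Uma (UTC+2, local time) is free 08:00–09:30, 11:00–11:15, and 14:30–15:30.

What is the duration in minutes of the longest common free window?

Rania → UTC: 03:15–04:45, 06:15–11:15.
Uma → UTC: 06:00–07:30, 09:00–09:15, 12:30–13:30.
Rania ∩ Uma: 06:15–07:30, 09:00–09:15.
Common window lengths: 75, 15 min; longest is 75.

75 minutes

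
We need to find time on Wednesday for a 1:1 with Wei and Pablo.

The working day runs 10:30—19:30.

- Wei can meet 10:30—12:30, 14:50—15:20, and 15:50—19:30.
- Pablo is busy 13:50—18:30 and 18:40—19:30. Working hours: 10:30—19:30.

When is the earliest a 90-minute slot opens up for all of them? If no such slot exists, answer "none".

Pablo free within 10:30–19:30: 10:30–13:50, 18:30–18:40.
Wei ∩ Pablo: 10:30–12:30, 18:30–18:40.
Windows ≥ 90 min: 10:30–12:30.
Earliest such window starts at 10:30.

10:30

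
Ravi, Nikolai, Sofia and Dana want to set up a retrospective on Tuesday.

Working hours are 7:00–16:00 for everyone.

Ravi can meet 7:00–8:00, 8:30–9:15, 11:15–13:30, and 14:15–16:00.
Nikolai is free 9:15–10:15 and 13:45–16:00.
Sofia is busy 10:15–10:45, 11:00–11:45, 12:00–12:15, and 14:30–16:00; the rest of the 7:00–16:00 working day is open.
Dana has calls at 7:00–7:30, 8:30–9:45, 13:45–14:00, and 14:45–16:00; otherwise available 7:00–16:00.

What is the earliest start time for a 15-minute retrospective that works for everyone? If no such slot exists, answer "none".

14:15

Sofia free within 07:00–16:00: 07:00–10:15, 10:45–11:00, 11:45–12:00, 12:15–14:30.
Dana free within 07:00–16:00: 07:30–08:30, 09:45–13:45, 14:00–14:45.
Ravi ∩ Nikolai: 14:15–16:00.
Ravi ∩ Nikolai ∩ Sofia: 14:15–14:30.
Ravi ∩ Nikolai ∩ Sofia ∩ Dana: 14:15–14:30.
Windows ≥ 15 min: 14:15–14:30.
Earliest such window starts at 14:15.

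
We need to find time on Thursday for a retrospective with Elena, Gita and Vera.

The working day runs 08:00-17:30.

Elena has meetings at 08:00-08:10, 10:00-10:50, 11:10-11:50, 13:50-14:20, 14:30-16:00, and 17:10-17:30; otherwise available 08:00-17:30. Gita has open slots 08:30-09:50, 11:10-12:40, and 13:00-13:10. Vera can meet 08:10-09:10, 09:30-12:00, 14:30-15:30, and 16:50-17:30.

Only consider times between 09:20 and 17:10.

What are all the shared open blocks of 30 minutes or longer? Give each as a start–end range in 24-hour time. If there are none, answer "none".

Elena free within 08:00–17:30: 08:10–10:00, 10:50–11:10, 11:50–13:50, 14:20–14:30, 16:00–17:10.
Elena ∩ Gita: 08:30–09:50, 11:50–12:40, 13:00–13:10.
Elena ∩ Gita ∩ Vera: 08:30–09:10, 09:30–09:50, 11:50–12:00.
Restricted to 09:20–17:10: 09:30–09:50, 11:50–12:00.
Windows ≥ 30 min: (none).

none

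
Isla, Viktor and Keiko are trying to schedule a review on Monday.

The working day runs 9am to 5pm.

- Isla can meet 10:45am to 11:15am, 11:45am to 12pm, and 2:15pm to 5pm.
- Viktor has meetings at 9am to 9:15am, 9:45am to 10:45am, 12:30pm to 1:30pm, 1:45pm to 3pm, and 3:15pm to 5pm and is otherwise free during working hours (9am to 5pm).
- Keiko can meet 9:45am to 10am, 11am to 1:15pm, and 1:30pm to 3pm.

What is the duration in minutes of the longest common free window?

15 minutes

Viktor free within 09:00–17:00: 09:15–09:45, 10:45–12:30, 13:30–13:45, 15:00–15:15.
Isla ∩ Viktor: 10:45–11:15, 11:45–12:00, 15:00–15:15.
Isla ∩ Viktor ∩ Keiko: 11:00–11:15, 11:45–12:00.
Common window lengths: 15, 15 min; longest is 15.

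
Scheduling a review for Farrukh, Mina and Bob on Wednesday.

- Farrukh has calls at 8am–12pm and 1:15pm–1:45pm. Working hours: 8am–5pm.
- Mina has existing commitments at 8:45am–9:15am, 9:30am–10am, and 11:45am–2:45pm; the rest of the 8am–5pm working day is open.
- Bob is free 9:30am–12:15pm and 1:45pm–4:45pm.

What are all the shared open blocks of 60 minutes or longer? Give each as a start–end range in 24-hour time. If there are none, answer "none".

14:45–16:45

Farrukh free within 08:00–17:00: 12:00–13:15, 13:45–17:00.
Mina free within 08:00–17:00: 08:00–08:45, 09:15–09:30, 10:00–11:45, 14:45–17:00.
Farrukh ∩ Mina: 14:45–17:00.
Farrukh ∩ Mina ∩ Bob: 14:45–16:45.
Windows ≥ 60 min: 14:45–16:45.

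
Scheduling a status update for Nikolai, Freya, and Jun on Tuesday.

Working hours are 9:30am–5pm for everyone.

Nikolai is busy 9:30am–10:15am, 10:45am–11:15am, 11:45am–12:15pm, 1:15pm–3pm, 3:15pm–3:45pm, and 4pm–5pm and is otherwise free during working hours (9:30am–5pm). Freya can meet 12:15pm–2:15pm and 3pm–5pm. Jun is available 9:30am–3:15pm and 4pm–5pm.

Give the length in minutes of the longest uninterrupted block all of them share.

Nikolai free within 09:30–17:00: 10:15–10:45, 11:15–11:45, 12:15–13:15, 15:00–15:15, 15:45–16:00.
Nikolai ∩ Freya: 12:15–13:15, 15:00–15:15, 15:45–16:00.
Nikolai ∩ Freya ∩ Jun: 12:15–13:15, 15:00–15:15.
Common window lengths: 60, 15 min; longest is 60.

60 minutes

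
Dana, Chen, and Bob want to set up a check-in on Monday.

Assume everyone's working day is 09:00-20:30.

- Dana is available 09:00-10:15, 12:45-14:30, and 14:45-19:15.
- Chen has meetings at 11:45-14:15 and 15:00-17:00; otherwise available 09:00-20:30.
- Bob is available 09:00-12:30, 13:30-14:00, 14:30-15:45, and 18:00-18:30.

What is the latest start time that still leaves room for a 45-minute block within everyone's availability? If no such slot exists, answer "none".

09:30

Chen free within 09:00–20:30: 09:00–11:45, 14:15–15:00, 17:00–20:30.
Dana ∩ Chen: 09:00–10:15, 14:15–14:30, 14:45–15:00, 17:00–19:15.
Dana ∩ Chen ∩ Bob: 09:00–10:15, 14:45–15:00, 18:00–18:30.
Windows ≥ 45 min: 09:00–10:15.
Latest start in the last window 09:00–10:15 is 10:15 − 45 min = 09:30.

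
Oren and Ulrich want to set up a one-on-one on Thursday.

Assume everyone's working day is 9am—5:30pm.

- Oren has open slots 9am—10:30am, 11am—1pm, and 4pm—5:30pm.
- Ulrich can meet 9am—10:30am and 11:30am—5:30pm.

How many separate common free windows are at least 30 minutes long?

3

Oren ∩ Ulrich: 09:00–10:30, 11:30–13:00, 16:00–17:30.
Windows ≥ 30 min: 09:00–10:30, 11:30–13:00, 16:00–17:30.
That's 3 windows.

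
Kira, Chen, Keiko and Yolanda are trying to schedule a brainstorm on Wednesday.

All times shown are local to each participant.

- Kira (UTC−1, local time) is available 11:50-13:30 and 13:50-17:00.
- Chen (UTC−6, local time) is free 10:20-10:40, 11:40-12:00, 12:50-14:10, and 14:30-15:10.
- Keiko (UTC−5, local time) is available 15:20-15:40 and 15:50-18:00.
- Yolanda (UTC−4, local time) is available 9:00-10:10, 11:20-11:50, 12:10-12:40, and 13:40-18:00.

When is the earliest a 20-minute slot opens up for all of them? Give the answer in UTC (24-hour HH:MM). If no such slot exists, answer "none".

Kira → UTC: 12:50–14:30, 14:50–18:00.
Chen → UTC: 16:20–16:40, 17:40–18:00, 18:50–20:10, 20:30–21:10.
Keiko → UTC: 20:20–20:40, 20:50–23:00.
Yolanda → UTC: 13:00–14:10, 15:20–15:50, 16:10–16:40, 17:40–22:00.
Kira ∩ Chen: 16:20–16:40, 17:40–18:00.
Kira ∩ Chen ∩ Keiko: (none).
Kira ∩ Chen ∩ Keiko ∩ Yolanda: (none).
Windows ≥ 20 min: (none).

none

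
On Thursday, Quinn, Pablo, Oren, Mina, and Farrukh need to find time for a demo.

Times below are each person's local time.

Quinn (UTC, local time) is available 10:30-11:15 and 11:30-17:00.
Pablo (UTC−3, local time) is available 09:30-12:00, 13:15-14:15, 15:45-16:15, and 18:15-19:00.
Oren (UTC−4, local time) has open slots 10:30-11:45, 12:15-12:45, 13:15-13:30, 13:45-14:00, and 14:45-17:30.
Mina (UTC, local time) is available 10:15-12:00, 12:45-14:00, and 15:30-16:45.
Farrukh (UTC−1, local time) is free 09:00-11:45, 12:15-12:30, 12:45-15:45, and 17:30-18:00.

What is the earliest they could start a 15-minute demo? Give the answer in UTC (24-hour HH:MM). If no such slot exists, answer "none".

16:15

Quinn → UTC: 10:30–11:15, 11:30–17:00.
Pablo → UTC: 12:30–15:00, 16:15–17:15, 18:45–19:15, 21:15–22:00.
Oren → UTC: 14:30–15:45, 16:15–16:45, 17:15–17:30, 17:45–18:00, 18:45–21:30.
Mina → UTC: 10:15–12:00, 12:45–14:00, 15:30–16:45.
Farrukh → UTC: 10:00–12:45, 13:15–13:30, 13:45–16:45, 18:30–19:00.
Quinn ∩ Pablo: 12:30–15:00, 16:15–17:00.
Quinn ∩ Pablo ∩ Oren: 14:30–15:00, 16:15–16:45.
Quinn ∩ Pablo ∩ Oren ∩ Mina: 16:15–16:45.
Quinn ∩ Pablo ∩ Oren ∩ Mina ∩ Farrukh: 16:15–16:45.
Windows ≥ 15 min: 16:15–16:45.
Earliest such window starts at 16:15.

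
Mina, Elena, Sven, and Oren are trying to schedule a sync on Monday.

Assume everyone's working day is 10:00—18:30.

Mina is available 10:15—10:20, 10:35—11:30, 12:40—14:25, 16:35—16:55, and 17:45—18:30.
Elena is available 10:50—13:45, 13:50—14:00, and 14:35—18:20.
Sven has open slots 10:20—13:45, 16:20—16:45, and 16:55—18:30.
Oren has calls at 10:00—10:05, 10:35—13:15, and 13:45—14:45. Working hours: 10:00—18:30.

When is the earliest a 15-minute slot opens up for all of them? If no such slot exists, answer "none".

Oren free within 10:00–18:30: 10:05–10:35, 13:15–13:45, 14:45–18:30.
Mina ∩ Elena: 10:50–11:30, 12:40–13:45, 13:50–14:00, 16:35–16:55, 17:45–18:20.
Mina ∩ Elena ∩ Sven: 10:50–11:30, 12:40–13:45, 16:35–16:45, 17:45–18:20.
Mina ∩ Elena ∩ Sven ∩ Oren: 13:15–13:45, 16:35–16:45, 17:45–18:20.
Windows ≥ 15 min: 13:15–13:45, 17:45–18:20.
Earliest such window starts at 13:15.

13:15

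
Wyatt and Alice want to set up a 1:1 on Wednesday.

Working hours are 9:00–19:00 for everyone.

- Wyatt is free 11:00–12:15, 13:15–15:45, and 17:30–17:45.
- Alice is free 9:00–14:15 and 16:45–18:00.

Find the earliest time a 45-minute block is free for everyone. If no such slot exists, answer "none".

Wyatt ∩ Alice: 11:00–12:15, 13:15–14:15, 17:30–17:45.
Windows ≥ 45 min: 11:00–12:15, 13:15–14:15.
Earliest such window starts at 11:00.

11:00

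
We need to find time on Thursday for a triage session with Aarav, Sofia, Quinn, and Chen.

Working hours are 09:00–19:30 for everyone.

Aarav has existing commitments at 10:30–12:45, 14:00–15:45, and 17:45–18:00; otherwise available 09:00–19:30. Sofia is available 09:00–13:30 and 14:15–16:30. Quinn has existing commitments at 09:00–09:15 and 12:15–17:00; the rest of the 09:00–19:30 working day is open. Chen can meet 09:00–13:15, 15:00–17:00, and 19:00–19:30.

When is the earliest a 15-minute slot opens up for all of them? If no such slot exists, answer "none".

09:15

Aarav free within 09:00–19:30: 09:00–10:30, 12:45–14:00, 15:45–17:45, 18:00–19:30.
Quinn free within 09:00–19:30: 09:15–12:15, 17:00–19:30.
Aarav ∩ Sofia: 09:00–10:30, 12:45–13:30, 15:45–16:30.
Aarav ∩ Sofia ∩ Quinn: 09:15–10:30.
Aarav ∩ Sofia ∩ Quinn ∩ Chen: 09:15–10:30.
Windows ≥ 15 min: 09:15–10:30.
Earliest such window starts at 09:15.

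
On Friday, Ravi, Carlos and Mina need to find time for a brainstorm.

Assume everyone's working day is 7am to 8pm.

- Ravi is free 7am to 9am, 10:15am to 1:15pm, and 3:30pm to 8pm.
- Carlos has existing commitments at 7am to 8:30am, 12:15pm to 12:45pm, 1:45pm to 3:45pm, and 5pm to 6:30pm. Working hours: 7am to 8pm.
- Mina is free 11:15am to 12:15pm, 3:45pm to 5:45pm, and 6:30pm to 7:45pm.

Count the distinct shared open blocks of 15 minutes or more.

Carlos free within 07:00–20:00: 08:30–12:15, 12:45–13:45, 15:45–17:00, 18:30–20:00.
Ravi ∩ Carlos: 08:30–09:00, 10:15–12:15, 12:45–13:15, 15:45–17:00, 18:30–20:00.
Ravi ∩ Carlos ∩ Mina: 11:15–12:15, 15:45–17:00, 18:30–19:45.
Windows ≥ 15 min: 11:15–12:15, 15:45–17:00, 18:30–19:45.
That's 3 windows.

3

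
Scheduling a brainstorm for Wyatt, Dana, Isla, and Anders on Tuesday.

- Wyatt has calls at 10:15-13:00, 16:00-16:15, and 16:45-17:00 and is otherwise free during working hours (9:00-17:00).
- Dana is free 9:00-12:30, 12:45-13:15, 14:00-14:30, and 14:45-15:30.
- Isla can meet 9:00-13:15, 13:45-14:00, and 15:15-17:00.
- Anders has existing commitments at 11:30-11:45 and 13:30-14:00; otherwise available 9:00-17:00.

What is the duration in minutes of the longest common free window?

75 minutes

Wyatt free within 09:00–17:00: 09:00–10:15, 13:00–16:00, 16:15–16:45.
Anders free within 09:00–17:00: 09:00–11:30, 11:45–13:30, 14:00–17:00.
Wyatt ∩ Dana: 09:00–10:15, 13:00–13:15, 14:00–14:30, 14:45–15:30.
Wyatt ∩ Dana ∩ Isla: 09:00–10:15, 13:00–13:15, 15:15–15:30.
Wyatt ∩ Dana ∩ Isla ∩ Anders: 09:00–10:15, 13:00–13:15, 15:15–15:30.
Common window lengths: 75, 15, 15 min; longest is 75.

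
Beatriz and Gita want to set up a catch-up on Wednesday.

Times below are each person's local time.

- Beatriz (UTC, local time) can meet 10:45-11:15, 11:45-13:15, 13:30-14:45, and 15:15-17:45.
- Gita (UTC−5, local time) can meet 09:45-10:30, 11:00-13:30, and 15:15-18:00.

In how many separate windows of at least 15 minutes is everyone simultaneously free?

Beatriz → UTC: 10:45–11:15, 11:45–13:15, 13:30–14:45, 15:15–17:45.
Gita → UTC: 14:45–15:30, 16:00–18:30, 20:15–23:00.
Beatriz ∩ Gita: 15:15–15:30, 16:00–17:45.
Windows ≥ 15 min: 15:15–15:30, 16:00–17:45.
That's 2 windows.

2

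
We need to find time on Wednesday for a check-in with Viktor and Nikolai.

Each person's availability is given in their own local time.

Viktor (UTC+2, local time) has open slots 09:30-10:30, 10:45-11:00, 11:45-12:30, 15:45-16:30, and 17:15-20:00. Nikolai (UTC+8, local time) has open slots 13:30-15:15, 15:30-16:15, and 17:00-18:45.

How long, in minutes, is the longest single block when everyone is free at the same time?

45 minutes

Viktor → UTC: 07:30–08:30, 08:45–09:00, 09:45–10:30, 13:45–14:30, 15:15–18:00.
Nikolai → UTC: 05:30–07:15, 07:30–08:15, 09:00–10:45.
Viktor ∩ Nikolai: 07:30–08:15, 09:45–10:30.
Common window lengths: 45, 45 min; longest is 45.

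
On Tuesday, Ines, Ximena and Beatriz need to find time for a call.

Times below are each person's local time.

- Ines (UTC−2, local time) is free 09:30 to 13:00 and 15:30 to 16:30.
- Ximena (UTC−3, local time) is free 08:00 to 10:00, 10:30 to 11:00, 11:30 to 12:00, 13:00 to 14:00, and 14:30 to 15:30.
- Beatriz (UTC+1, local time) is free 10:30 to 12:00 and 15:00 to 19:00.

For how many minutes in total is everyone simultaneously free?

Ines → UTC: 11:30–15:00, 17:30–18:30.
Ximena → UTC: 11:00–13:00, 13:30–14:00, 14:30–15:00, 16:00–17:00, 17:30–18:30.
Beatriz → UTC: 09:30–11:00, 14:00–18:00.
Ines ∩ Ximena: 11:30–13:00, 13:30–14:00, 14:30–15:00, 17:30–18:30.
Ines ∩ Ximena ∩ Beatriz: 14:30–15:00, 17:30–18:00.
Total common minutes: 30 + 30 = 60.

60 minutes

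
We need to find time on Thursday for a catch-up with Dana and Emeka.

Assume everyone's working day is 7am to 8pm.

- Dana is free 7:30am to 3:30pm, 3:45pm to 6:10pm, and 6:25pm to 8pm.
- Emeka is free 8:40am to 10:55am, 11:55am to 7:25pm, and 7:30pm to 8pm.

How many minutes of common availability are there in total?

585 minutes

Dana ∩ Emeka: 08:40–10:55, 11:55–15:30, 15:45–18:10, 18:25–19:25, 19:30–20:00.
Total common minutes: 135 + 215 + 145 + 60 + 30 = 585.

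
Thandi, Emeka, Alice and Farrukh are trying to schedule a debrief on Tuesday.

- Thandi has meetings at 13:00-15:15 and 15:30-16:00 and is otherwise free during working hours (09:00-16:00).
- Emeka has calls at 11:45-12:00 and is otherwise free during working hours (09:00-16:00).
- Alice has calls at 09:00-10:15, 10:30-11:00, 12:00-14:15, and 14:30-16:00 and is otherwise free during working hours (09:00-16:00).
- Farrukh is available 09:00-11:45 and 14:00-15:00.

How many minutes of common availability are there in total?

Thandi free within 09:00–16:00: 09:00–13:00, 15:15–15:30.
Emeka free within 09:00–16:00: 09:00–11:45, 12:00–16:00.
Alice free within 09:00–16:00: 10:15–10:30, 11:00–12:00, 14:15–14:30.
Thandi ∩ Emeka: 09:00–11:45, 12:00–13:00, 15:15–15:30.
Thandi ∩ Emeka ∩ Alice: 10:15–10:30, 11:00–11:45.
Thandi ∩ Emeka ∩ Alice ∩ Farrukh: 10:15–10:30, 11:00–11:45.
Total common minutes: 15 + 45 = 60.

60 minutes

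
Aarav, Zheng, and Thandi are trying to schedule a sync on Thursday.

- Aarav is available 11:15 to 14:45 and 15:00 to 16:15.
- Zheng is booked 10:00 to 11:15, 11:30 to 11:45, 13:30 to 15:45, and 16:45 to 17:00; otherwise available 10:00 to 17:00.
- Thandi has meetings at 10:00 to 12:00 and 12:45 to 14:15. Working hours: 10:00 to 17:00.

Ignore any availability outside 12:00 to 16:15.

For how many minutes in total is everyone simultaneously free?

75 minutes

Zheng free within 10:00–17:00: 11:15–11:30, 11:45–13:30, 15:45–16:45.
Thandi free within 10:00–17:00: 12:00–12:45, 14:15–17:00.
Aarav ∩ Zheng: 11:15–11:30, 11:45–13:30, 15:45–16:15.
Aarav ∩ Zheng ∩ Thandi: 12:00–12:45, 15:45–16:15.
Restricted to 12:00–16:15: 12:00–12:45, 15:45–16:15.
Total common minutes: 45 + 30 = 75.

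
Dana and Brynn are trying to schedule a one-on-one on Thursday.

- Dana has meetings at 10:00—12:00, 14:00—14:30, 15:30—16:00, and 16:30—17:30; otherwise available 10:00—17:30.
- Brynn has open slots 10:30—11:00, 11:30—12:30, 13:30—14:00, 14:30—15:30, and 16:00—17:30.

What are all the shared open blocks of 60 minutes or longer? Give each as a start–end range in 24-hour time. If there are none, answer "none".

Dana free within 10:00–17:30: 12:00–14:00, 14:30–15:30, 16:00–16:30.
Dana ∩ Brynn: 12:00–12:30, 13:30–14:00, 14:30–15:30, 16:00–16:30.
Windows ≥ 60 min: 14:30–15:30.

14:30–15:30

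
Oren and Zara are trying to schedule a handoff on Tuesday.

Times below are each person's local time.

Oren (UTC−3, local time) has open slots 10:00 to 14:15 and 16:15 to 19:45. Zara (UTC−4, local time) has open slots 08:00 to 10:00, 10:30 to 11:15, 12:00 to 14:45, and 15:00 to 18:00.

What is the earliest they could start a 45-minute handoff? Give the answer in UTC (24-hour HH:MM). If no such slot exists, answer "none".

13:00

Oren → UTC: 13:00–17:15, 19:15–22:45.
Zara → UTC: 12:00–14:00, 14:30–15:15, 16:00–18:45, 19:00–22:00.
Oren ∩ Zara: 13:00–14:00, 14:30–15:15, 16:00–17:15, 19:15–22:00.
Windows ≥ 45 min: 13:00–14:00, 14:30–15:15, 16:00–17:15, 19:15–22:00.
Earliest such window starts at 13:00.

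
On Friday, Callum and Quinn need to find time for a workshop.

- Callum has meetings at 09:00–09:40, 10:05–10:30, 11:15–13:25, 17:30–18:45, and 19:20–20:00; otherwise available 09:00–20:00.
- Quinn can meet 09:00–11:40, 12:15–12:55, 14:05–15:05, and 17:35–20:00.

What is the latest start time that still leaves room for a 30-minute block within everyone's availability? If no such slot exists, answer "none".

18:50

Callum free within 09:00–20:00: 09:40–10:05, 10:30–11:15, 13:25–17:30, 18:45–19:20.
Callum ∩ Quinn: 09:40–10:05, 10:30–11:15, 14:05–15:05, 18:45–19:20.
Windows ≥ 30 min: 10:30–11:15, 14:05–15:05, 18:45–19:20.
Latest start in the last window 18:45–19:20 is 19:20 − 30 min = 18:50.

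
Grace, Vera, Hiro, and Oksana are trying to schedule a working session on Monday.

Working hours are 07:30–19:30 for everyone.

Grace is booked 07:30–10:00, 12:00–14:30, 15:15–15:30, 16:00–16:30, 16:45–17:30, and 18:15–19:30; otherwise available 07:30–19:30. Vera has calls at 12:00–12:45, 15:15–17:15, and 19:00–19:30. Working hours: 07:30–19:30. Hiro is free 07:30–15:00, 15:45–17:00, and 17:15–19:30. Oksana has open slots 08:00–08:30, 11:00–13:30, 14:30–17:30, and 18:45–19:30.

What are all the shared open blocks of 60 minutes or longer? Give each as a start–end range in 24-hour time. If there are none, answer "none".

11:00–12:00

Grace free within 07:30–19:30: 10:00–12:00, 14:30–15:15, 15:30–16:00, 16:30–16:45, 17:30–18:15.
Vera free within 07:30–19:30: 07:30–12:00, 12:45–15:15, 17:15–19:00.
Grace ∩ Vera: 10:00–12:00, 14:30–15:15, 17:30–18:15.
Grace ∩ Vera ∩ Hiro: 10:00–12:00, 14:30–15:00, 17:30–18:15.
Grace ∩ Vera ∩ Hiro ∩ Oksana: 11:00–12:00, 14:30–15:00.
Windows ≥ 60 min: 11:00–12:00.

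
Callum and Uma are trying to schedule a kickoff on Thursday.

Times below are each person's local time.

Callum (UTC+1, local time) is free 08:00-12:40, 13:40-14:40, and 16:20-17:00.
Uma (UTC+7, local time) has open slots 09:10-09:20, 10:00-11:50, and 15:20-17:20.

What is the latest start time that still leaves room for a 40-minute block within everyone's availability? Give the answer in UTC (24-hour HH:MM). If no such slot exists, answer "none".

Callum → UTC: 07:00–11:40, 12:40–13:40, 15:20–16:00.
Uma → UTC: 02:10–02:20, 03:00–04:50, 08:20–10:20.
Callum ∩ Uma: 08:20–10:20.
Windows ≥ 40 min: 08:20–10:20.
Latest start in the last window 08:20–10:20 is 10:20 − 40 min = 09:40.

09:40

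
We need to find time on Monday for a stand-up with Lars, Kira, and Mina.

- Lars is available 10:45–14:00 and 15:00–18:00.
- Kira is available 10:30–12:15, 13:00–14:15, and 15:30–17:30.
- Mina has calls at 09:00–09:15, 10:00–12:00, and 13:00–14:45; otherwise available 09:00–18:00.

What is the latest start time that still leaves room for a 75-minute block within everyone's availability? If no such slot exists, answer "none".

16:15

Mina free within 09:00–18:00: 09:15–10:00, 12:00–13:00, 14:45–18:00.
Lars ∩ Kira: 10:45–12:15, 13:00–14:00, 15:30–17:30.
Lars ∩ Kira ∩ Mina: 12:00–12:15, 15:30–17:30.
Windows ≥ 75 min: 15:30–17:30.
Latest start in the last window 15:30–17:30 is 17:30 − 75 min = 16:15.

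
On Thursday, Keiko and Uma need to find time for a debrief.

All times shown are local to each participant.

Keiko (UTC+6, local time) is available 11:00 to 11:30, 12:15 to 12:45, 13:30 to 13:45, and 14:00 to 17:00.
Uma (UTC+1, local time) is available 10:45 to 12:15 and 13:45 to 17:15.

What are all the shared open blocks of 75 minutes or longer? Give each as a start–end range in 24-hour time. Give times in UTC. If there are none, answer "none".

Keiko → UTC: 05:00–05:30, 06:15–06:45, 07:30–07:45, 08:00–11:00.
Uma → UTC: 09:45–11:15, 12:45–16:15.
Keiko ∩ Uma: 09:45–11:00.
Windows ≥ 75 min: 09:45–11:00.

09:45–11:00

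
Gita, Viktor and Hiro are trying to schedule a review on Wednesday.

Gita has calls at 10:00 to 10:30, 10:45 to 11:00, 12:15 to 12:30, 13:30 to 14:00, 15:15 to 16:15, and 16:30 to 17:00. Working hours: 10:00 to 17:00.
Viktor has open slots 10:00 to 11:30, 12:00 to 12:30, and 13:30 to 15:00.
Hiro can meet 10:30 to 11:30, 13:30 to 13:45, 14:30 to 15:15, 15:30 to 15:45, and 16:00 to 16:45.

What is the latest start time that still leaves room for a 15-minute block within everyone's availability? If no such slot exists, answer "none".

Gita free within 10:00–17:00: 10:30–10:45, 11:00–12:15, 12:30–13:30, 14:00–15:15, 16:15–16:30.
Gita ∩ Viktor: 10:30–10:45, 11:00–11:30, 12:00–12:15, 14:00–15:00.
Gita ∩ Viktor ∩ Hiro: 10:30–10:45, 11:00–11:30, 14:30–15:00.
Windows ≥ 15 min: 10:30–10:45, 11:00–11:30, 14:30–15:00.
Latest start in the last window 14:30–15:00 is 15:00 − 15 min = 14:45.

14:45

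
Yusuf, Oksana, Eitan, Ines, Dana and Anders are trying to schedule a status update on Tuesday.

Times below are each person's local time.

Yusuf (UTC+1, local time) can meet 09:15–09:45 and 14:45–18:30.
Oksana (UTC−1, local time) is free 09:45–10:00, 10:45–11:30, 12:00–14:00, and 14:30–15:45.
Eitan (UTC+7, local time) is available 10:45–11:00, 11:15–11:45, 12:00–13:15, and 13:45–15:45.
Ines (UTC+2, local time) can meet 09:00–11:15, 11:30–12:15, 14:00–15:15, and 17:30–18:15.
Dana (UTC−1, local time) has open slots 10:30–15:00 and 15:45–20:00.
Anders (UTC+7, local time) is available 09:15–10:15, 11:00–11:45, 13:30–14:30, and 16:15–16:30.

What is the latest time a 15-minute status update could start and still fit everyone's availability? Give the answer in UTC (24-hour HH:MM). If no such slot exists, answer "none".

none

Yusuf → UTC: 08:15–08:45, 13:45–17:30.
Oksana → UTC: 10:45–11:00, 11:45–12:30, 13:00–15:00, 15:30–16:45.
Eitan → UTC: 03:45–04:00, 04:15–04:45, 05:00–06:15, 06:45–08:45.
Ines → UTC: 07:00–09:15, 09:30–10:15, 12:00–13:15, 15:30–16:15.
Dana → UTC: 11:30–16:00, 16:45–21:00.
Anders → UTC: 02:15–03:15, 04:00–04:45, 06:30–07:30, 09:15–09:30.
Yusuf ∩ Oksana: 13:45–15:00, 15:30–16:45.
Yusuf ∩ Oksana ∩ Eitan: (none).
Yusuf ∩ Oksana ∩ Eitan ∩ Ines: (none).
Yusuf ∩ Oksana ∩ Eitan ∩ Ines ∩ Dana: (none).
Yusuf ∩ Oksana ∩ Eitan ∩ Ines ∩ Dana ∩ Anders: (none).
Windows ≥ 15 min: (none).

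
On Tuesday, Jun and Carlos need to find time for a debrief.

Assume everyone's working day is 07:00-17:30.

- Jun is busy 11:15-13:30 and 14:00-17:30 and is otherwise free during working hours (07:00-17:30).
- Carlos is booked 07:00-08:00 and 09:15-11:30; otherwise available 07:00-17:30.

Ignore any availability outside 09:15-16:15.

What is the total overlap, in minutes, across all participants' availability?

Jun free within 07:00–17:30: 07:00–11:15, 13:30–14:00.
Carlos free within 07:00–17:30: 08:00–09:15, 11:30–17:30.
Jun ∩ Carlos: 08:00–09:15, 13:30–14:00.
Restricted to 09:15–16:15: 13:30–14:00.
Total common minutes: 30.

30 minutes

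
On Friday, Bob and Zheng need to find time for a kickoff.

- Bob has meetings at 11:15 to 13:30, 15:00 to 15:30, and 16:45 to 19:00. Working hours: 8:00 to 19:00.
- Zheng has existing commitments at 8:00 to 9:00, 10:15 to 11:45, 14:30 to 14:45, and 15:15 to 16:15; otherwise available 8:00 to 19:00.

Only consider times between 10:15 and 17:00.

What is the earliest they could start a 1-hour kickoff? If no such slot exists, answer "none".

Bob free within 08:00–19:00: 08:00–11:15, 13:30–15:00, 15:30–16:45.
Zheng free within 08:00–19:00: 09:00–10:15, 11:45–14:30, 14:45–15:15, 16:15–19:00.
Bob ∩ Zheng: 09:00–10:15, 13:30–14:30, 14:45–15:00, 16:15–16:45.
Restricted to 10:15–17:00: 13:30–14:30, 14:45–15:00, 16:15–16:45.
Windows ≥ 60 min: 13:30–14:30.
Earliest such window starts at 13:30.

13:30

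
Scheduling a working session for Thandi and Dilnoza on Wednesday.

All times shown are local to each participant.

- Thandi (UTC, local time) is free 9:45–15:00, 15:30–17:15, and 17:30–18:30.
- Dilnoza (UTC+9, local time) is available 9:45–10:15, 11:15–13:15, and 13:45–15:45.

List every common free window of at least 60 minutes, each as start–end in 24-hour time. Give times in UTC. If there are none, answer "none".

Thandi → UTC: 09:45–15:00, 15:30–17:15, 17:30–18:30.
Dilnoza → UTC: 00:45–01:15, 02:15–04:15, 04:45–06:45.
Thandi ∩ Dilnoza: (none).
Windows ≥ 60 min: (none).

none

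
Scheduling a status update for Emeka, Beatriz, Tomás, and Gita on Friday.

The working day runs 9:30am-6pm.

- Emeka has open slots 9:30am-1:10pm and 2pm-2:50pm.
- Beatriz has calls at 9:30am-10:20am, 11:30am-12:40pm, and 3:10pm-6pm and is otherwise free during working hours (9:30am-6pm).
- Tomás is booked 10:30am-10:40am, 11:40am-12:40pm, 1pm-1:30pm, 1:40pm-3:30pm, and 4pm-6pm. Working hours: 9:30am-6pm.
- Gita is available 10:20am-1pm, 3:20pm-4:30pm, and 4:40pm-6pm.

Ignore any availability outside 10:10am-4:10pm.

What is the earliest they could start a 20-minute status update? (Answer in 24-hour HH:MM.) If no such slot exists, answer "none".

Beatriz free within 09:30–18:00: 10:20–11:30, 12:40–15:10.
Tomás free within 09:30–18:00: 09:30–10:30, 10:40–11:40, 12:40–13:00, 13:30–13:40, 15:30–16:00.
Emeka ∩ Beatriz: 10:20–11:30, 12:40–13:10, 14:00–14:50.
Emeka ∩ Beatriz ∩ Tomás: 10:20–10:30, 10:40–11:30, 12:40–13:00.
Emeka ∩ Beatriz ∩ Tomás ∩ Gita: 10:20–10:30, 10:40–11:30, 12:40–13:00.
Restricted to 10:10–16:10: 10:20–10:30, 10:40–11:30, 12:40–13:00.
Windows ≥ 20 min: 10:40–11:30, 12:40–13:00.
Earliest such window starts at 10:40.

10:40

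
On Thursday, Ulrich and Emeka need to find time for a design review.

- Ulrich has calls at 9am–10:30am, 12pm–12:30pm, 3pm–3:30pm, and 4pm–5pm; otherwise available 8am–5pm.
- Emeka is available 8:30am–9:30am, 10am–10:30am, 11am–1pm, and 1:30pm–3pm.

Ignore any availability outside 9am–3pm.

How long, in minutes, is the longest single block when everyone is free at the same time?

90 minutes

Ulrich free within 08:00–17:00: 08:00–09:00, 10:30–12:00, 12:30–15:00, 15:30–16:00.
Ulrich ∩ Emeka: 08:30–09:00, 11:00–12:00, 12:30–13:00, 13:30–15:00.
Restricted to 09:00–15:00: 11:00–12:00, 12:30–13:00, 13:30–15:00.
Common window lengths: 60, 30, 90 min; longest is 90.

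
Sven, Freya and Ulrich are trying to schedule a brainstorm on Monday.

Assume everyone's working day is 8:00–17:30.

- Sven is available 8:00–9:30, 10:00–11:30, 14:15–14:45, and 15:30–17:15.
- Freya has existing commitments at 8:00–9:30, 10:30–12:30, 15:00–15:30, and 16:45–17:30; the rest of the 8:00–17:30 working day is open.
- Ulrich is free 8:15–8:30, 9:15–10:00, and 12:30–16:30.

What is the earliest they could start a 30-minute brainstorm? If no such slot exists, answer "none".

Freya free within 08:00–17:30: 09:30–10:30, 12:30–15:00, 15:30–16:45.
Sven ∩ Freya: 10:00–10:30, 14:15–14:45, 15:30–16:45.
Sven ∩ Freya ∩ Ulrich: 14:15–14:45, 15:30–16:30.
Windows ≥ 30 min: 14:15–14:45, 15:30–16:30.
Earliest such window starts at 14:15.

14:15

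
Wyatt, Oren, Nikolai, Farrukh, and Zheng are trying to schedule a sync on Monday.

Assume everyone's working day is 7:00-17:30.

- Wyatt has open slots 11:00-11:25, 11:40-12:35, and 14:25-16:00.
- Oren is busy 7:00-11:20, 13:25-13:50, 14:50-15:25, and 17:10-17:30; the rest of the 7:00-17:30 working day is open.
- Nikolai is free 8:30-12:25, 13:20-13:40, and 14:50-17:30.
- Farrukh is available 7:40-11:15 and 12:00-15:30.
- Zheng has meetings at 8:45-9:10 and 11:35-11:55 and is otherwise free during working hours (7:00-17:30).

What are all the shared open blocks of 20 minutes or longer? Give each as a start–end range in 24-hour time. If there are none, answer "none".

Oren free within 07:00–17:30: 11:20–13:25, 13:50–14:50, 15:25–17:10.
Zheng free within 07:00–17:30: 07:00–08:45, 09:10–11:35, 11:55–17:30.
Wyatt ∩ Oren: 11:20–11:25, 11:40–12:35, 14:25–14:50, 15:25–16:00.
Wyatt ∩ Oren ∩ Nikolai: 11:20–11:25, 11:40–12:25, 15:25–16:00.
Wyatt ∩ Oren ∩ Nikolai ∩ Farrukh: 12:00–12:25, 15:25–15:30.
Wyatt ∩ Oren ∩ Nikolai ∩ Farrukh ∩ Zheng: 12:00–12:25, 15:25–15:30.
Windows ≥ 20 min: 12:00–12:25.

12:00–12:25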